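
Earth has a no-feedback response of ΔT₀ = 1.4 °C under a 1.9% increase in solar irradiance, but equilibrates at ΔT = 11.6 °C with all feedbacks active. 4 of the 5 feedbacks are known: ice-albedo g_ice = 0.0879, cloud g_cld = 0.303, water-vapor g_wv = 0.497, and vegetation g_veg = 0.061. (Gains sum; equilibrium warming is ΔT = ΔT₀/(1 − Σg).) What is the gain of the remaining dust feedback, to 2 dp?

Amplification A = ΔT/ΔT₀ = 11.6/1.4 = 8.286.
Total gain g = 1 − 1/A = 1 − 1/8.286 = 0.8793.
Known gains sum to 0.0879 + 0.303 + 0.497 + 0.061 = 0.9489.
g_dust = 0.8793 − 0.9489 = -0.07.

-0.07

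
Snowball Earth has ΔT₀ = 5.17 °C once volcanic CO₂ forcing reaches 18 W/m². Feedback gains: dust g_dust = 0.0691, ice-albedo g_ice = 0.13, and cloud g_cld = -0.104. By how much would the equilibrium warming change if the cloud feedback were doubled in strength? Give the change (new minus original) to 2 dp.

-0.59 °C

Original: g = 0.0951, ΔT = 5.17/(1−0.0951) = 5.7133 °C.
With doubled cloud: g' = -0.0089, ΔT' = 5.17/(1+0.0089) = 5.1244 °C.
Change = 5.1244 − 5.7133 = -0.59 °C.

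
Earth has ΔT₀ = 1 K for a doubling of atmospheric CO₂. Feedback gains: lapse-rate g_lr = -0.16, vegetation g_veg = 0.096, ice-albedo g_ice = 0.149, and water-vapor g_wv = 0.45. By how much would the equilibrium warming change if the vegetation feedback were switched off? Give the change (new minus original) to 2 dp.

Original: g = 0.535, ΔT = 1/(1−0.535) = 2.1505 K.
Without vegetation: g' = 0.439, ΔT' = 1/(1−0.439) = 1.7825 K.
Change = 1.7825 − 2.1505 = -0.37 K.

-0.37 K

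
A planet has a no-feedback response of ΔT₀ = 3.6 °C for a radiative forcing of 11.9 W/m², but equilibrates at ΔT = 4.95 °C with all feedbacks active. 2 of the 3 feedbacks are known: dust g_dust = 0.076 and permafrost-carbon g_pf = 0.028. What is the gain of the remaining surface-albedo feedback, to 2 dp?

0.17

Amplification A = ΔT/ΔT₀ = 4.95/3.6 = 1.375.
Total gain g = 1 − 1/A = 1 − 1/1.375 = 0.2727.
Known gains sum to 0.076 + 0.028 = 0.104.
g_alb = 0.2727 − 0.104 = 0.17.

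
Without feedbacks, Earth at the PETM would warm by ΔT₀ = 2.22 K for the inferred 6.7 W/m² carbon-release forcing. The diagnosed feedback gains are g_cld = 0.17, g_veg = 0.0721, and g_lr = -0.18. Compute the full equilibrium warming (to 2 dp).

2.37 K

Total gain g = 0.17 + 0.0721 − 0.18 = 0.0621.
Amplification A = 1/(1 − 0.0621) = 1.066.
ΔT = 2.22 × 1.066 = 2.37 K.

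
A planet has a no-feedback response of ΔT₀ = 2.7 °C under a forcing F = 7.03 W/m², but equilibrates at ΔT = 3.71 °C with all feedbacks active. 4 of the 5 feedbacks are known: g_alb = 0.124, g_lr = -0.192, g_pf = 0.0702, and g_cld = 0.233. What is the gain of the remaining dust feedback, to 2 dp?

0.04

Amplification A = ΔT/ΔT₀ = 3.71/2.7 = 1.374.
Total gain g = 1 − 1/A = 1 − 1/1.374 = 0.2722.
Known gains sum to 0.124 − 0.192 + 0.0702 + 0.233 = 0.2352.
g_dust = 0.2722 − 0.2352 = 0.04.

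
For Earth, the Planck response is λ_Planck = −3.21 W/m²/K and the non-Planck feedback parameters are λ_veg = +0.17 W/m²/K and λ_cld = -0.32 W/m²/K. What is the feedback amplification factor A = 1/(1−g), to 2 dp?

Convert to gains: g_veg = 0.17/3.21 = 0.05296; g_cld = -0.32/3.21 = -0.09969.
Total gain g = -0.04673.
A = 1/(1 + 0.04673) = 0.96.

0.96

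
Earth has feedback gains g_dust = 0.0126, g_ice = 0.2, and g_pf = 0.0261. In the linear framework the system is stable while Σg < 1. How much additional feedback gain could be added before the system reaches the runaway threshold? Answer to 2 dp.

0.76

Current total gain = 0.0126 + 0.2 + 0.0261 = 0.2387.
Margin to runaway = 1 − 0.2387 = 0.76.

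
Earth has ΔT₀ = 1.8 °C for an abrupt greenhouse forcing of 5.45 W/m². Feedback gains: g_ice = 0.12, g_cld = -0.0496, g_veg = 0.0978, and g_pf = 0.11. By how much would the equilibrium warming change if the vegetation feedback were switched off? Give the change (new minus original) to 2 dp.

Original: g = 0.2782, ΔT = 1.8/(1−0.2782) = 2.4938 °C.
Without vegetation: g' = 0.1804, ΔT' = 1.8/(1−0.1804) = 2.1962 °C.
Change = 2.1962 − 2.4938 = -0.30 °C.

-0.30 °C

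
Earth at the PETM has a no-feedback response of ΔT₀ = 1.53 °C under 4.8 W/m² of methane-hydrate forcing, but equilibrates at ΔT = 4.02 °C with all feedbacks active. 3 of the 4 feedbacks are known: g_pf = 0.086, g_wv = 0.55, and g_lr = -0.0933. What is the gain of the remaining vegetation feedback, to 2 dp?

Amplification A = ΔT/ΔT₀ = 4.02/1.53 = 2.627.
Total gain g = 1 − 1/A = 1 − 1/2.627 = 0.6193.
Known gains sum to 0.086 + 0.55 − 0.0933 = 0.5427.
g_veg = 0.6193 − 0.5427 = 0.08.

0.08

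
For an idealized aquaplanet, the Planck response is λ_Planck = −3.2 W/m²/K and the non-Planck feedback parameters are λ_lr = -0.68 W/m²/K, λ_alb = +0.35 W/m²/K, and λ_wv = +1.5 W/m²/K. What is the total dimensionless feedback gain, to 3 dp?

0.366

Convert to gains: g_lr = -0.68/3.2 = -0.2125; g_alb = 0.35/3.2 = 0.1094; g_wv = 1.5/3.2 = 0.4688.
Total gain g = 0.3657.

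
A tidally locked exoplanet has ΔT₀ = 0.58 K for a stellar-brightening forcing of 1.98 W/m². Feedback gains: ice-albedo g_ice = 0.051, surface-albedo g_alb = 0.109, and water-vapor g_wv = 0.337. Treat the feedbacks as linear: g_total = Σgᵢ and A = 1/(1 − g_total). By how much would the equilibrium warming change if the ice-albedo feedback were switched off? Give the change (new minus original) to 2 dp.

-0.11 K

Original: g = 0.497, ΔT = 0.58/(1−0.497) = 1.1531 K.
Without ice-albedo: g' = 0.446, ΔT' = 0.58/(1−0.446) = 1.0469 K.
Change = 1.0469 − 1.1531 = -0.11 K.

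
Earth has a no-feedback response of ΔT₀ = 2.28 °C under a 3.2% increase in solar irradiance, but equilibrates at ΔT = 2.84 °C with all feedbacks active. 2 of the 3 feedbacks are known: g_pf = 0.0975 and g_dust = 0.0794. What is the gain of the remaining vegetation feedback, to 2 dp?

Amplification A = ΔT/ΔT₀ = 2.84/2.28 = 1.246.
Total gain g = 1 − 1/A = 1 − 1/1.246 = 0.1974.
Known gains sum to 0.0975 + 0.0794 = 0.1769.
g_veg = 0.1974 − 0.1769 = 0.02.

0.02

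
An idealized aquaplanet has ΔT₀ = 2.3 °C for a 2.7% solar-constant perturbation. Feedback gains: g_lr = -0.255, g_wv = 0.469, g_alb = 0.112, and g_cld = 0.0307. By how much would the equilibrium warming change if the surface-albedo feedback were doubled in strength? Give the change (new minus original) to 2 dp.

0.75 °C

Original: g = 0.3567, ΔT = 2.3/(1−0.3567) = 3.5753 °C.
With doubled surface-albedo: g' = 0.4687, ΔT' = 2.3/(1−0.4687) = 4.3290 °C.
Change = 4.3290 − 3.5753 = 0.75 °C.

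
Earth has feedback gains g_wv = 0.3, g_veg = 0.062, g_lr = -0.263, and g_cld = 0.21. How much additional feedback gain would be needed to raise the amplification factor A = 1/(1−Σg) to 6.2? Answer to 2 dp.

Current total gain = 0.309.
Target gain for A = 6.2: g* = 1 − 1/6.2 = 0.8387.
Additional gain needed = 0.8387 − 0.309 = 0.53.

0.53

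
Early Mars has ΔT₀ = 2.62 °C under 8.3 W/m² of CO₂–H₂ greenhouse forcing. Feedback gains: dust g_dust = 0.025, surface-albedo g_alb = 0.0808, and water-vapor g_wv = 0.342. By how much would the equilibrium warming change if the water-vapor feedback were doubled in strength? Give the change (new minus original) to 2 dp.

7.72 °C

Original: g = 0.4478, ΔT = 2.62/(1−0.4478) = 4.7447 °C.
With doubled water-vapor: g' = 0.7898, ΔT' = 2.62/(1−0.7898) = 12.4643 °C.
Change = 12.4643 − 4.7447 = 7.72 °C.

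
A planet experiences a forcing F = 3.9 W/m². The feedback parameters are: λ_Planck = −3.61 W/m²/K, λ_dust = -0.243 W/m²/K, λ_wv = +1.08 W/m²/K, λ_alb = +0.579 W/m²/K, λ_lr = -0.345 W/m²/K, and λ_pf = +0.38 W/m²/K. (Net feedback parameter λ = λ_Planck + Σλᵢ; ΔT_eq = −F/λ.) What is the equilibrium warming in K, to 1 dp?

Net feedback parameter λ = (−3.61) + (-0.243) + (+1.08) + (+0.579) + (-0.345) + (+0.38) = -2.159 W/m²/K.
ΔT = −F/λ = −3.9/(-2.159) = 1.8 K.

1.8 K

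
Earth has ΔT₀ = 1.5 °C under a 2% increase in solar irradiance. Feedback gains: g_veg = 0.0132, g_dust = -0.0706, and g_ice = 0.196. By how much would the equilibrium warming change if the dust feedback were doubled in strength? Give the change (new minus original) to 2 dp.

Original: g = 0.1386, ΔT = 1.5/(1−0.1386) = 1.7414 °C.
With doubled dust: g' = 0.068, ΔT' = 1.5/(1−0.068) = 1.6094 °C.
Change = 1.6094 − 1.7414 = -0.13 °C.

-0.13 °C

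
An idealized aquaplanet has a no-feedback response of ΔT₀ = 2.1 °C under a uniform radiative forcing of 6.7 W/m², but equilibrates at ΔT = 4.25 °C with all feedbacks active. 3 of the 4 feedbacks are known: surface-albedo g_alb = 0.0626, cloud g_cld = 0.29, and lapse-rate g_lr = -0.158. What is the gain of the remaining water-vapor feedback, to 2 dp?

Amplification A = ΔT/ΔT₀ = 4.25/2.1 = 2.024.
Total gain g = 1 − 1/A = 1 − 1/2.024 = 0.5059.
Known gains sum to 0.0626 + 0.29 − 0.158 = 0.1946.
g_wv = 0.5059 − 0.1946 = 0.31.

0.31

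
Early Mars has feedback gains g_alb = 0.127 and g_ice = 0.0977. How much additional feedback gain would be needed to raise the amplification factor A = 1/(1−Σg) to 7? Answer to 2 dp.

Current total gain = 0.2247.
Target gain for A = 7: g* = 1 − 1/7 = 0.8571.
Additional gain needed = 0.8571 − 0.2247 = 0.63.

0.63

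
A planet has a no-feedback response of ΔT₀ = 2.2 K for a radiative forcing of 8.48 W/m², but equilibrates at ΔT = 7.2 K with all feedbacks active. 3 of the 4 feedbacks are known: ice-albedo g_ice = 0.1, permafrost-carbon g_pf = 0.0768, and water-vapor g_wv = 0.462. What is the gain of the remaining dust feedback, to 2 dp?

0.06

Amplification A = ΔT/ΔT₀ = 7.2/2.2 = 3.273.
Total gain g = 1 − 1/A = 1 − 1/3.273 = 0.6945.
Known gains sum to 0.1 + 0.0768 + 0.462 = 0.6388.
g_dust = 0.6945 − 0.6388 = 0.06.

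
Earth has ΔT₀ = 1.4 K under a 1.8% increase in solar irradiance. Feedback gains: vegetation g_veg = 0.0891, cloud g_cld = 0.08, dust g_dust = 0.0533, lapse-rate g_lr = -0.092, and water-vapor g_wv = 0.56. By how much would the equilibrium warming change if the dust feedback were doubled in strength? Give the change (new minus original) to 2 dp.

Original: g = 0.6904, ΔT = 1.4/(1−0.6904) = 4.5220 K.
With doubled dust: g' = 0.7437, ΔT' = 1.4/(1−0.7437) = 5.4623 K.
Change = 5.4623 − 4.5220 = 0.94 K.

0.94 K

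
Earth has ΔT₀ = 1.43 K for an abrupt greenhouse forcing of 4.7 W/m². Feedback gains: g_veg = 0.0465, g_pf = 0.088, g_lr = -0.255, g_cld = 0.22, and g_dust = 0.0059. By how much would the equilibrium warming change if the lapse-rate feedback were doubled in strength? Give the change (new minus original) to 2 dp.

Original: g = 0.1054, ΔT = 1.43/(1−0.1054) = 1.5985 K.
With doubled lapse-rate: g' = -0.1496, ΔT' = 1.43/(1+0.1496) = 1.2439 K.
Change = 1.2439 − 1.5985 = -0.35 K.

-0.35 K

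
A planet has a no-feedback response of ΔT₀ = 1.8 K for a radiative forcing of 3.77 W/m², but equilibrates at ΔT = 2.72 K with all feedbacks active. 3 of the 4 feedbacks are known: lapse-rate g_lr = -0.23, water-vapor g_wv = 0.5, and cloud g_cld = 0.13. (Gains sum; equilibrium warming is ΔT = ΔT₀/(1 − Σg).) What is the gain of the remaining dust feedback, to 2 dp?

-0.06

Amplification A = ΔT/ΔT₀ = 2.72/1.8 = 1.511.
Total gain g = 1 − 1/A = 1 − 1/1.511 = 0.3382.
Known gains sum to -0.23 + 0.5 + 0.13 = 0.4.
g_dust = 0.3382 − 0.4 = -0.06.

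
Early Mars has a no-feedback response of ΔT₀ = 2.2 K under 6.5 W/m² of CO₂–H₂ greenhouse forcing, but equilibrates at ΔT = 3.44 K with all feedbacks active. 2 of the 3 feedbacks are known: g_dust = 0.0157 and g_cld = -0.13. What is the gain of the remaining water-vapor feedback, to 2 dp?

Amplification A = ΔT/ΔT₀ = 3.44/2.2 = 1.564.
Total gain g = 1 − 1/A = 1 − 1/1.564 = 0.3606.
Known gains sum to 0.0157 − 0.13 = -0.1143.
g_wv = 0.3606 + 0.1143 = 0.47.

0.47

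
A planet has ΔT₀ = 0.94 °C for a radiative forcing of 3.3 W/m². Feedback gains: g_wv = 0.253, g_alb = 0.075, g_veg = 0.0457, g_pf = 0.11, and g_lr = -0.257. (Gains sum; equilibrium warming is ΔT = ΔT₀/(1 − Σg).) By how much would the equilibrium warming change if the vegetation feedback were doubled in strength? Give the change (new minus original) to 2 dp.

Original: g = 0.2267, ΔT = 0.94/(1−0.2267) = 1.2156 °C.
With doubled vegetation: g' = 0.2724, ΔT' = 0.94/(1−0.2724) = 1.2919 °C.
Change = 1.2919 − 1.2156 = 0.08 °C.

0.08 °C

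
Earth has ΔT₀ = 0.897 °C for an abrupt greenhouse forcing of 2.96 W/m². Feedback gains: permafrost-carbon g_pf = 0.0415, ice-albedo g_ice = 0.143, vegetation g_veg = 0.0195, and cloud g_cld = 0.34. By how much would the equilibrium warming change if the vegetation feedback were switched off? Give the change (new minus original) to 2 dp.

Original: g = 0.544, ΔT = 0.897/(1−0.544) = 1.9671 °C.
Without vegetation: g' = 0.5245, ΔT' = 0.897/(1−0.5245) = 1.8864 °C.
Change = 1.8864 − 1.9671 = -0.08 °C.

-0.08 °C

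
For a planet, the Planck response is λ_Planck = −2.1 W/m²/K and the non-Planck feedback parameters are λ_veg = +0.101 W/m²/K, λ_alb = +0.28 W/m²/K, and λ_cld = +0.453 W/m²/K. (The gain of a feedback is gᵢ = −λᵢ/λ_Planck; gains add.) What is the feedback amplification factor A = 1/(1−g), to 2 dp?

1.66

Convert to gains: g_veg = 0.101/2.1 = 0.0481; g_alb = 0.28/2.1 = 0.1333; g_cld = 0.453/2.1 = 0.2157.
Total gain g = 0.3971.
A = 1/(1 − 0.3971) = 1.66.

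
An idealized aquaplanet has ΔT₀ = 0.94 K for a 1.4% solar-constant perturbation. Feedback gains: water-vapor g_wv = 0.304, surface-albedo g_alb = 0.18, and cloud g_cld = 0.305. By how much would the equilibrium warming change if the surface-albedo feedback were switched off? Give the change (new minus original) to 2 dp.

Original: g = 0.789, ΔT = 0.94/(1−0.789) = 4.4550 K.
Without surface-albedo: g' = 0.609, ΔT' = 0.94/(1−0.609) = 2.4041 K.
Change = 2.4041 − 4.4550 = -2.05 K.

-2.05 K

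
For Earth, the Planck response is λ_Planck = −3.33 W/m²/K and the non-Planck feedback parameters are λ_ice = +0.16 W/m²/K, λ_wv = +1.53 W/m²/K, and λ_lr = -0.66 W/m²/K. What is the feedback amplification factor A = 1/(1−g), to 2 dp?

1.45

Convert to gains: g_ice = 0.16/3.33 = 0.04805; g_wv = 1.53/3.33 = 0.4595; g_lr = -0.66/3.33 = -0.1982.
Total gain g = 0.30935.
A = 1/(1 − 0.30935) = 1.45.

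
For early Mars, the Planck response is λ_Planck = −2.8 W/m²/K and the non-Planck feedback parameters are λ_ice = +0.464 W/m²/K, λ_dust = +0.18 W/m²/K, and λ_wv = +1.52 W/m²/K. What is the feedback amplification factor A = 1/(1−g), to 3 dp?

4.403

Convert to gains: g_ice = 0.464/2.8 = 0.1657; g_dust = 0.18/2.8 = 0.06429; g_wv = 1.52/2.8 = 0.5429.
Total gain g = 0.77289.
A = 1/(1 − 0.77289) = 4.403.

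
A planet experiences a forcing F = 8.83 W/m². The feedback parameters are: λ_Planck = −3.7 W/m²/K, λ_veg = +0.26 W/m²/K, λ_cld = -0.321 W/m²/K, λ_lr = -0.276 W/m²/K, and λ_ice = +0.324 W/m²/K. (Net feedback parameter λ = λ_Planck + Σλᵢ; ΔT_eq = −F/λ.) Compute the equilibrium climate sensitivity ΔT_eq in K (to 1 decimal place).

2.4 K

Net feedback parameter λ = (−3.7) + (+0.26) + (-0.321) + (-0.276) + (+0.324) = -3.713 W/m²/K.
ΔT = −F/λ = −8.83/(-3.713) = 2.4 K.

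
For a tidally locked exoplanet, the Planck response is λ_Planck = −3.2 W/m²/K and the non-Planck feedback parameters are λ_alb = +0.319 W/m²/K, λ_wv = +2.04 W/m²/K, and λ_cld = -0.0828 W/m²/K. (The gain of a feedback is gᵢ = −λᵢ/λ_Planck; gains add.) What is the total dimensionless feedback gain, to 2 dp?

Convert to gains: g_alb = 0.319/3.2 = 0.09969; g_wv = 2.04/3.2 = 0.6375; g_cld = -0.0828/3.2 = -0.02587.
Total gain g = 0.71132.

0.71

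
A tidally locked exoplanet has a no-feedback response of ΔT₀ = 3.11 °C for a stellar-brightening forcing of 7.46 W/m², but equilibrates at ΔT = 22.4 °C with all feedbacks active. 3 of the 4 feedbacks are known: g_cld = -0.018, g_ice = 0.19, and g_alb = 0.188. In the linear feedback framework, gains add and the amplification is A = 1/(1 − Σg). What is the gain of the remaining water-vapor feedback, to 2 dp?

Amplification A = ΔT/ΔT₀ = 22.4/3.11 = 7.203.
Total gain g = 1 − 1/A = 1 − 1/7.203 = 0.8612.
Known gains sum to -0.018 + 0.19 + 0.188 = 0.36.
g_wv = 0.8612 − 0.36 = 0.50.

0.50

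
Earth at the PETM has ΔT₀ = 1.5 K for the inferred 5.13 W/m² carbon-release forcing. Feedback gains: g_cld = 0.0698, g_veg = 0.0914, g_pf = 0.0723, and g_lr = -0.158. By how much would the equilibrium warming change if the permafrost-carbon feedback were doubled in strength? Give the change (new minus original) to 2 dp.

Original: g = 0.0755, ΔT = 1.5/(1−0.0755) = 1.6225 K.
With doubled permafrost-carbon: g' = 0.1478, ΔT' = 1.5/(1−0.1478) = 1.7602 K.
Change = 1.7602 − 1.6225 = 0.14 K.

0.14 K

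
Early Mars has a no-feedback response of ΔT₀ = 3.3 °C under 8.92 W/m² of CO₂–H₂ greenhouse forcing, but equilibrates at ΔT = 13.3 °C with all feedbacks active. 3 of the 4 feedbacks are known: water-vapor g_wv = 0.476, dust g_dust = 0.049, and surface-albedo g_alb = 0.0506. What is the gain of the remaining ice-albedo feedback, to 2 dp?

Amplification A = ΔT/ΔT₀ = 13.3/3.3 = 4.03.
Total gain g = 1 − 1/A = 1 − 1/4.03 = 0.7519.
Known gains sum to 0.476 + 0.049 + 0.0506 = 0.5756.
g_ice = 0.7519 − 0.5756 = 0.18.

0.18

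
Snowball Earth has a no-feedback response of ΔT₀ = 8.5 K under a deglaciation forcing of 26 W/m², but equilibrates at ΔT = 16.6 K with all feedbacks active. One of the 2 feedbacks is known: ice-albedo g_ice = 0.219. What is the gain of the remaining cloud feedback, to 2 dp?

Amplification A = ΔT/ΔT₀ = 16.6/8.5 = 1.953.
Total gain g = 1 − 1/A = 1 − 1/1.953 = 0.488.
The known gain is 0.219.
g_cld = 0.488 − 0.219 = 0.27.

0.27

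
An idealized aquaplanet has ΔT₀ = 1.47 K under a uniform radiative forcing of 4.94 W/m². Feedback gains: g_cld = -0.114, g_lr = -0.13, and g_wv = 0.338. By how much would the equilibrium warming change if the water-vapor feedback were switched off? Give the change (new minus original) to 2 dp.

Original: g = 0.094, ΔT = 1.47/(1−0.094) = 1.6225 K.
Without water-vapor: g' = -0.244, ΔT' = 1.47/(1+0.244) = 1.1817 K.
Change = 1.1817 − 1.6225 = -0.44 K.

-0.44 K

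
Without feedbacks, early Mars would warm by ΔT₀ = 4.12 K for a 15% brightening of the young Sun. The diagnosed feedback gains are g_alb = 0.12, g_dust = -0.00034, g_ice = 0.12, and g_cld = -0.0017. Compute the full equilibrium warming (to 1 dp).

Total gain g = 0.12 − 0.00034 + 0.12 − 0.0017 = 0.23796.
Amplification A = 1/(1 − 0.23796) = 1.312.
ΔT = 4.12 × 1.312 = 5.4 K.

5.4 K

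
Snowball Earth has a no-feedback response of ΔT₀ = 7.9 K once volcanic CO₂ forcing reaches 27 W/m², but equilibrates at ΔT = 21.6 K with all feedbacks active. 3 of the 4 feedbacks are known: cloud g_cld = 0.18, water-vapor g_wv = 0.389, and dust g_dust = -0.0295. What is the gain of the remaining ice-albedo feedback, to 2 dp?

Amplification A = ΔT/ΔT₀ = 21.6/7.9 = 2.734.
Total gain g = 1 − 1/A = 1 − 1/2.734 = 0.6342.
Known gains sum to 0.18 + 0.389 − 0.0295 = 0.5395.
g_ice = 0.6342 − 0.5395 = 0.09.

0.09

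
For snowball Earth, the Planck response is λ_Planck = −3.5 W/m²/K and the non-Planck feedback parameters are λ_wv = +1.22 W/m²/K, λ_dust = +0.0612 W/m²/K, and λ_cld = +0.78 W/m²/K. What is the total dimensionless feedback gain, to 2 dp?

0.59

Convert to gains: g_wv = 1.22/3.5 = 0.3486; g_dust = 0.0612/3.5 = 0.01749; g_cld = 0.78/3.5 = 0.2229.
Total gain g = 0.58899.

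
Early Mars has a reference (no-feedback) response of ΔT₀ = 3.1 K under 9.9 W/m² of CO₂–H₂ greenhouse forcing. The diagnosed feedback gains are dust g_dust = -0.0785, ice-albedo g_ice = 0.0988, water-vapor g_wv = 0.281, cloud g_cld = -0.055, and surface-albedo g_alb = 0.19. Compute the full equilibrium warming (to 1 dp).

5.5 K

Total gain g = -0.0785 + 0.0988 + 0.281 − 0.055 + 0.19 = 0.4363.
Amplification A = 1/(1 − 0.4363) = 1.774.
ΔT = 3.1 × 1.774 = 5.5 K.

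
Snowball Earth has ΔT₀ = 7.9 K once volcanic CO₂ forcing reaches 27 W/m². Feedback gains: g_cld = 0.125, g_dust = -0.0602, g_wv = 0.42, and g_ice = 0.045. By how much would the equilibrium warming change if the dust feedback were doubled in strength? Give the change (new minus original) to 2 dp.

-1.91 K

Original: g = 0.5298, ΔT = 7.9/(1−0.5298) = 16.8014 K.
With doubled dust: g' = 0.4696, ΔT' = 7.9/(1−0.4696) = 14.8944 K.
Change = 14.8944 − 16.8014 = -1.91 K.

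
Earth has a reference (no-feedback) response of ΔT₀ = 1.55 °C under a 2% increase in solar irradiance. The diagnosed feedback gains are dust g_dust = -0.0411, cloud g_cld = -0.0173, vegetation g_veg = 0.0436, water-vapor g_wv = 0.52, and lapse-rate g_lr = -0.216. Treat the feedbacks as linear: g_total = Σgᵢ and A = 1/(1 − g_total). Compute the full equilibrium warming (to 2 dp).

Total gain g = -0.0411 − 0.0173 + 0.0436 + 0.52 − 0.216 = 0.2892.
Amplification A = 1/(1 − 0.2892) = 1.407.
ΔT = 1.55 × 1.407 = 2.18 °C.

2.18 °C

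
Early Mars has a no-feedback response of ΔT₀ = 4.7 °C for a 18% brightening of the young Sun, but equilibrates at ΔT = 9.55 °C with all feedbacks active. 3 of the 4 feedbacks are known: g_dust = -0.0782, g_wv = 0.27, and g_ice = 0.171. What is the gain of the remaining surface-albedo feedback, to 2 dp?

0.15

Amplification A = ΔT/ΔT₀ = 9.55/4.7 = 2.032.
Total gain g = 1 − 1/A = 1 − 1/2.032 = 0.5079.
Known gains sum to -0.0782 + 0.27 + 0.171 = 0.3628.
g_alb = 0.5079 − 0.3628 = 0.15.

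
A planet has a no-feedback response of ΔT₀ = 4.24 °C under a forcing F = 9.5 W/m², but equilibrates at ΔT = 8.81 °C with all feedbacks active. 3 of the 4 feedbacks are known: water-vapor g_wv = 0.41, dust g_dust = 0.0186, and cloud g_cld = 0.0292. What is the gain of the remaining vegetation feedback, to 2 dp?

0.06

Amplification A = ΔT/ΔT₀ = 8.81/4.24 = 2.078.
Total gain g = 1 − 1/A = 1 − 1/2.078 = 0.5188.
Known gains sum to 0.41 + 0.0186 + 0.0292 = 0.4578.
g_veg = 0.5188 − 0.4578 = 0.06.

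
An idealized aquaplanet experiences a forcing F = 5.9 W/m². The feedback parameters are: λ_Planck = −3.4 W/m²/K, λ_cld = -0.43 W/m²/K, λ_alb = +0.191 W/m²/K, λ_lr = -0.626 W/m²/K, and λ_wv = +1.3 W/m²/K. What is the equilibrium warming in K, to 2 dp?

Net feedback parameter λ = (−3.4) + (-0.43) + (+0.191) + (-0.626) + (+1.3) = -2.965 W/m²/K.
ΔT = −F/λ = −5.9/(-2.965) = 1.99 K.

1.99 K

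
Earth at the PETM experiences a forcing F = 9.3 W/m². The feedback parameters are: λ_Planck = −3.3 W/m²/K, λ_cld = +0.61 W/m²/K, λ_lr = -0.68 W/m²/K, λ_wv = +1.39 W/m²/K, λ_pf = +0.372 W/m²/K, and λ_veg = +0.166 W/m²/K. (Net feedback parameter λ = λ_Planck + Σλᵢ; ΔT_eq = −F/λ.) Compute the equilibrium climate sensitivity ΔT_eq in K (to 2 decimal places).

6.45 K

Net feedback parameter λ = (−3.3) + (+0.61) + (-0.68) + (+1.39) + (+0.372) + (+0.166) = -1.442 W/m²/K.
ΔT = −F/λ = −9.3/(-1.442) = 6.45 K.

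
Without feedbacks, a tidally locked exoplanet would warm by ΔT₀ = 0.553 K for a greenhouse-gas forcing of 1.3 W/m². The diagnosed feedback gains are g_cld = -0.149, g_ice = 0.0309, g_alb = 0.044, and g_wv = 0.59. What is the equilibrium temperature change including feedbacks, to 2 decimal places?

1.14 K

Total gain g = -0.149 + 0.0309 + 0.044 + 0.59 = 0.5159.
Amplification A = 1/(1 − 0.5159) = 2.066.
ΔT = 0.553 × 2.066 = 1.14 K.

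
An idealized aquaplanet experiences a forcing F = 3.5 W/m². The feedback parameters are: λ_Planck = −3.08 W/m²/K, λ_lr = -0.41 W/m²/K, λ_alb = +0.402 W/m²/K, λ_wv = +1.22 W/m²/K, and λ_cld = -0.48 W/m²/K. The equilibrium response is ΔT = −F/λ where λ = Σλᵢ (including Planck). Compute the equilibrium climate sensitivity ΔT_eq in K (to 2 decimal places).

Net feedback parameter λ = (−3.08) + (-0.41) + (+0.402) + (+1.22) + (-0.48) = -2.348 W/m²/K.
ΔT = −F/λ = −3.5/(-2.348) = 1.49 K.

1.49 K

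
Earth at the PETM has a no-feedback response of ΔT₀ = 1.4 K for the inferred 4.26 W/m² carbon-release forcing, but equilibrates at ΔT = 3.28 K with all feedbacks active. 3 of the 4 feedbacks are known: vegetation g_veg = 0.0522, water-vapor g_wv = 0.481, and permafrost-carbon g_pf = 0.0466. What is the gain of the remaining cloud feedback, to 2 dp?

Amplification A = ΔT/ΔT₀ = 3.28/1.4 = 2.343.
Total gain g = 1 − 1/A = 1 − 1/2.343 = 0.5732.
Known gains sum to 0.0522 + 0.481 + 0.0466 = 0.5798.
g_cld = 0.5732 − 0.5798 = -0.01.

-0.01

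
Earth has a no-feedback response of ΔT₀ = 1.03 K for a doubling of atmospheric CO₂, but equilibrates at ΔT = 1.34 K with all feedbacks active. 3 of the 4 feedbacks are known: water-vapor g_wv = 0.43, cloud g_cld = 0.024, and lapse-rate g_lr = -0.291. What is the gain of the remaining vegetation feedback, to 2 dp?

Amplification A = ΔT/ΔT₀ = 1.34/1.03 = 1.301.
Total gain g = 1 − 1/A = 1 − 1/1.301 = 0.2314.
Known gains sum to 0.43 + 0.024 − 0.291 = 0.163.
g_veg = 0.2314 − 0.163 = 0.07.

0.07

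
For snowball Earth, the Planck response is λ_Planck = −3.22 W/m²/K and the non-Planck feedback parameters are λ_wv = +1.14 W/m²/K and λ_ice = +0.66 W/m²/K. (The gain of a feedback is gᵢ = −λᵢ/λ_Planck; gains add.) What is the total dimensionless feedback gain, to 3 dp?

0.559

Convert to gains: g_wv = 1.14/3.22 = 0.354; g_ice = 0.66/3.22 = 0.205.
Total gain g = 0.559.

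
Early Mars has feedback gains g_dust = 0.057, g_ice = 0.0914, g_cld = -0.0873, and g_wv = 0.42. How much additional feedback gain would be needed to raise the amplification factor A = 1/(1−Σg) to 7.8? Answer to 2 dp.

Current total gain = 0.4811.
Target gain for A = 7.8: g* = 1 − 1/7.8 = 0.8718.
Additional gain needed = 0.8718 − 0.4811 = 0.39.

0.39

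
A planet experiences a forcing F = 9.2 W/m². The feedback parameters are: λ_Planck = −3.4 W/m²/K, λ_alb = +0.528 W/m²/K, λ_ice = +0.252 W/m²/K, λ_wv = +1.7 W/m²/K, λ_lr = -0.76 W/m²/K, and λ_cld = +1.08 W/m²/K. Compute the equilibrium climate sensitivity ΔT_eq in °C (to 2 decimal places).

Net feedback parameter λ = (−3.4) + (+0.528) + (+0.252) + (+1.7) + (-0.76) + (+1.08) = -0.6 W/m²/K.
ΔT = −F/λ = −9.2/(-0.6) = 15.33 °C.

15.33 °C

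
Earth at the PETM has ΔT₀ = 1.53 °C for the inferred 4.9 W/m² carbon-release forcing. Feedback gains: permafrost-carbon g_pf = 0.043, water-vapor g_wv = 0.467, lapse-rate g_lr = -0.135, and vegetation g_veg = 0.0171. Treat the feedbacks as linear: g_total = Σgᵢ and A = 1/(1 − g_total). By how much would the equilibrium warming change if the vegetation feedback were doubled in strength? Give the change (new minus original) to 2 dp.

0.07 °C

Original: g = 0.3921, ΔT = 1.53/(1−0.3921) = 2.5169 °C.
With doubled vegetation: g' = 0.4092, ΔT' = 1.53/(1−0.4092) = 2.5897 °C.
Change = 2.5897 − 2.5169 = 0.07 °C.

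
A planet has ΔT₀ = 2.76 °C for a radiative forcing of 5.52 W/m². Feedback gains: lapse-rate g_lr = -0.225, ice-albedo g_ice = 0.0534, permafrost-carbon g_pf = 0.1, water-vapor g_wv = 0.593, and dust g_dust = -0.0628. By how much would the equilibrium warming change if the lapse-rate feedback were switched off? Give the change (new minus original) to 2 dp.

3.63 °C

Original: g = 0.4586, ΔT = 2.76/(1−0.4586) = 5.0979 °C.
Without lapse-rate: g' = 0.6836, ΔT' = 2.76/(1−0.6836) = 8.7231 °C.
Change = 8.7231 − 5.0979 = 3.63 °C.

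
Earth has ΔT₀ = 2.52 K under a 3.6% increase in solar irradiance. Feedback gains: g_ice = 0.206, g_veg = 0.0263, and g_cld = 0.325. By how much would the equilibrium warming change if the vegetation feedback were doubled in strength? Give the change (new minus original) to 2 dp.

0.36 K

Original: g = 0.5573, ΔT = 2.52/(1−0.5573) = 5.6923 K.
With doubled vegetation: g' = 0.5836, ΔT' = 2.52/(1−0.5836) = 6.0519 K.
Change = 6.0519 − 5.6923 = 0.36 K.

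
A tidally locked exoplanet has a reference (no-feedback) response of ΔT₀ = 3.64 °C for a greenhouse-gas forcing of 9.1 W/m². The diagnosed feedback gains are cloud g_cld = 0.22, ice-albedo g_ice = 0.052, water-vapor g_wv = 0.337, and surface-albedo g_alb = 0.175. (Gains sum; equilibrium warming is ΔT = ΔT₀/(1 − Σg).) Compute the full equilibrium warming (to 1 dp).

Total gain g = 0.22 + 0.052 + 0.337 + 0.175 = 0.784.
Amplification A = 1/(1 − 0.784) = 4.63.
ΔT = 3.64 × 4.63 = 16.9 °C.

16.9 °C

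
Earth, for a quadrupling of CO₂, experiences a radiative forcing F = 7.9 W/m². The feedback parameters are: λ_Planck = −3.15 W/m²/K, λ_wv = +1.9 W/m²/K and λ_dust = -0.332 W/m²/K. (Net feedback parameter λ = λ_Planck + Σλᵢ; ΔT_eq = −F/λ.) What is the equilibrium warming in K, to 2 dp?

Net feedback parameter λ = (−3.15) + (+1.9) + (-0.332) = -1.582 W/m²/K.
ΔT = −F/λ = −7.9/(-1.582) = 4.99 K.

4.99 K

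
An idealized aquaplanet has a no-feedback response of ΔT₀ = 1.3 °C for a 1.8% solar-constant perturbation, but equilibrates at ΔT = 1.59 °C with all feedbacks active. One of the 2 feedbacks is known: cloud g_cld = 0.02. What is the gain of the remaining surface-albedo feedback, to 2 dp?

0.16

Amplification A = ΔT/ΔT₀ = 1.59/1.3 = 1.223.
Total gain g = 1 − 1/A = 1 − 1/1.223 = 0.1823.
The known gain is 0.02.
g_alb = 0.1823 − 0.02 = 0.16.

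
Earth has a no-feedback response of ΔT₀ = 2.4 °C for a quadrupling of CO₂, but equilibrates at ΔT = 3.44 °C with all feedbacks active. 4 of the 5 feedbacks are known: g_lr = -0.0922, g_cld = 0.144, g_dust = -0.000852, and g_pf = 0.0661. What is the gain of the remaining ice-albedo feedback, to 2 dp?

0.19

Amplification A = ΔT/ΔT₀ = 3.44/2.4 = 1.433.
Total gain g = 1 − 1/A = 1 − 1/1.433 = 0.3022.
Known gains sum to -0.0922 + 0.144 − 0.000852 + 0.0661 = 0.117048.
g_ice = 0.3022 − 0.117048 = 0.19.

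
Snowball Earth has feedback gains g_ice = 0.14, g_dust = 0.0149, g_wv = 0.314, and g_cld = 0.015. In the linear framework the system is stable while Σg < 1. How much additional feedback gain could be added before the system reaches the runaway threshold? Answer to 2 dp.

0.52

Current total gain = 0.14 + 0.0149 + 0.314 + 0.015 = 0.4839.
Margin to runaway = 1 − 0.4839 = 0.52.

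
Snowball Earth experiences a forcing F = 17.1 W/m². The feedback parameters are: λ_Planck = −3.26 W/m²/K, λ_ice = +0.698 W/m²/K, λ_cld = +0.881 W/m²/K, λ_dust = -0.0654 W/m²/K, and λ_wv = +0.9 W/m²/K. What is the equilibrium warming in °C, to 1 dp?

20.2 °C

Net feedback parameter λ = (−3.26) + (+0.698) + (+0.881) + (-0.0654) + (+0.9) = -0.8464 W/m²/K.
ΔT = −F/λ = −17.1/(-0.8464) = 20.2 °C.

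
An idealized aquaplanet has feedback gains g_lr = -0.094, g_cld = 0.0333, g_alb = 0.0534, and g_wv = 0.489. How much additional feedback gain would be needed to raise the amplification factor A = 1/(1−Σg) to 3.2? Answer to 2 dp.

Current total gain = 0.4817.
Target gain for A = 3.2: g* = 1 − 1/3.2 = 0.6875.
Additional gain needed = 0.6875 − 0.4817 = 0.21.

0.21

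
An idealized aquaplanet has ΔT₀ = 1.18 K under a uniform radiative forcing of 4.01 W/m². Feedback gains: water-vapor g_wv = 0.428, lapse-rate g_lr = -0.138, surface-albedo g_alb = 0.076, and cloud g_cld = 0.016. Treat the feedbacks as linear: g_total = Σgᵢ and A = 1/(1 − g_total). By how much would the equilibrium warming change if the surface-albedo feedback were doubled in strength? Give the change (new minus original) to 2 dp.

Original: g = 0.382, ΔT = 1.18/(1−0.382) = 1.9094 K.
With doubled surface-albedo: g' = 0.458, ΔT' = 1.18/(1−0.458) = 2.1771 K.
Change = 2.1771 − 1.9094 = 0.27 K.

0.27 K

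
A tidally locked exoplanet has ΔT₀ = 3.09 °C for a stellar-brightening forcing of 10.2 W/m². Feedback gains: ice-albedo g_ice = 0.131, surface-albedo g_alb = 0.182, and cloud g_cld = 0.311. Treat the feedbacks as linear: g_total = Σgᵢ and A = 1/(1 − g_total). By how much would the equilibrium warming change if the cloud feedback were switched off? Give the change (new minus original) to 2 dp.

-3.72 °C

Original: g = 0.624, ΔT = 3.09/(1−0.624) = 8.2181 °C.
Without cloud: g' = 0.313, ΔT' = 3.09/(1−0.313) = 4.4978 °C.
Change = 4.4978 − 8.2181 = -3.72 °C.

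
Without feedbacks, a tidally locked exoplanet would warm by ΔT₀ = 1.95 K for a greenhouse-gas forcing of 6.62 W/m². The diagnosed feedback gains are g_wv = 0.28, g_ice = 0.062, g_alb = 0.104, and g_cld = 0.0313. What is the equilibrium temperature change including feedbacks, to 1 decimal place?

Total gain g = 0.28 + 0.062 + 0.104 + 0.0313 = 0.4773.
Amplification A = 1/(1 − 0.4773) = 1.913.
ΔT = 1.95 × 1.913 = 3.7 K.

3.7 K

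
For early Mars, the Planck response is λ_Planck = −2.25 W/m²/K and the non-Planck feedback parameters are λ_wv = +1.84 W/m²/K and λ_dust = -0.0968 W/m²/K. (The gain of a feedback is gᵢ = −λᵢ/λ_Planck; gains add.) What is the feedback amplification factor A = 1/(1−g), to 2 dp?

4.44

Convert to gains: g_wv = 1.84/2.25 = 0.8178; g_dust = -0.0968/2.25 = -0.04302.
Total gain g = 0.77478.
A = 1/(1 − 0.77478) = 4.44.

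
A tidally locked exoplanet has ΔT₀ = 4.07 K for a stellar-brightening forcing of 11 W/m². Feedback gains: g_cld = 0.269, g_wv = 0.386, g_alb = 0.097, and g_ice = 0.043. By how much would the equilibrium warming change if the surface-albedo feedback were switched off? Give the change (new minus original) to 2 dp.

-6.38 K

Original: g = 0.795, ΔT = 4.07/(1−0.795) = 19.8537 K.
Without surface-albedo: g' = 0.698, ΔT' = 4.07/(1−0.698) = 13.4768 K.
Change = 13.4768 − 19.8537 = -6.38 K.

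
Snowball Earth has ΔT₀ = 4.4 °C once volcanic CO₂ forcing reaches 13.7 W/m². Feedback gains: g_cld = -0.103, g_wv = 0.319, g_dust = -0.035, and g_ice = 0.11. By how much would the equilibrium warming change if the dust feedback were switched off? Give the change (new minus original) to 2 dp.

Original: g = 0.291, ΔT = 4.4/(1−0.291) = 6.2059 °C.
Without dust: g' = 0.326, ΔT' = 4.4/(1−0.326) = 6.5282 °C.
Change = 6.5282 − 6.2059 = 0.32 °C.

0.32 °C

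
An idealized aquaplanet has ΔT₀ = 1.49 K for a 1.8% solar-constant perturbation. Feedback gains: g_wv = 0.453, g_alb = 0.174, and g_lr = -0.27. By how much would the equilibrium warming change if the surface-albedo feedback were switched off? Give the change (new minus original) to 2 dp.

-0.49 K

Original: g = 0.357, ΔT = 1.49/(1−0.357) = 2.3173 K.
Without surface-albedo: g' = 0.183, ΔT' = 1.49/(1−0.183) = 1.8237 K.
Change = 1.8237 − 2.3173 = -0.49 K.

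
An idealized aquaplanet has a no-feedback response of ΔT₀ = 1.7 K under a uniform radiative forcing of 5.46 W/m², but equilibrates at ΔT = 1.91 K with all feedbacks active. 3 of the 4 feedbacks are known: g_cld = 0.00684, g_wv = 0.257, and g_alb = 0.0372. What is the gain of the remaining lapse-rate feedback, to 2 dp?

Amplification A = ΔT/ΔT₀ = 1.91/1.7 = 1.124.
Total gain g = 1 − 1/A = 1 − 1/1.124 = 0.1103.
Known gains sum to 0.00684 + 0.257 + 0.0372 = 0.30104.
g_lr = 0.1103 − 0.30104 = -0.19.

-0.19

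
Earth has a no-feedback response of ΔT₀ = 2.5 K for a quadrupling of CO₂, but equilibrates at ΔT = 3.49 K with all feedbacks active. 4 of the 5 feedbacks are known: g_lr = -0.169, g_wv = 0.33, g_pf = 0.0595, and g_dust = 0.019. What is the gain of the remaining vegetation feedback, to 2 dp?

0.04

Amplification A = ΔT/ΔT₀ = 3.49/2.5 = 1.396.
Total gain g = 1 − 1/A = 1 − 1/1.396 = 0.2837.
Known gains sum to -0.169 + 0.33 + 0.0595 + 0.019 = 0.2395.
g_veg = 0.2837 − 0.2395 = 0.04.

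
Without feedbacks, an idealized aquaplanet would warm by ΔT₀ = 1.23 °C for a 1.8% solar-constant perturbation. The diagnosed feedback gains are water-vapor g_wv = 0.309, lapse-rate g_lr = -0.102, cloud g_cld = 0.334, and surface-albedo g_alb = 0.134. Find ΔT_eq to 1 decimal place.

3.8 °C

Total gain g = 0.309 − 0.102 + 0.334 + 0.134 = 0.675.
Amplification A = 1/(1 − 0.675) = 3.077.
ΔT = 1.23 × 3.077 = 3.8 °C.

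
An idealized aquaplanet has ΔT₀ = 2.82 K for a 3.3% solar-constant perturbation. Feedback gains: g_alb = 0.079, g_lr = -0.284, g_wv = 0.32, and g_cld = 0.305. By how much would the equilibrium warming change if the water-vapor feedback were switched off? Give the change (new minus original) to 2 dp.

-1.73 K

Original: g = 0.42, ΔT = 2.82/(1−0.42) = 4.8621 K.
Without water-vapor: g' = 0.1, ΔT' = 2.82/(1−0.1) = 3.1333 K.
Change = 3.1333 − 4.8621 = -1.73 K.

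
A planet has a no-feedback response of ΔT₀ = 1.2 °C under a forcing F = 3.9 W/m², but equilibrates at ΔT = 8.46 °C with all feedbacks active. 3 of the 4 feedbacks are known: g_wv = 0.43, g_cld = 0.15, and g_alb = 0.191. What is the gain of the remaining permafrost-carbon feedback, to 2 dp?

Amplification A = ΔT/ΔT₀ = 8.46/1.2 = 7.05.
Total gain g = 1 − 1/A = 1 − 1/7.05 = 0.8582.
Known gains sum to 0.43 + 0.15 + 0.191 = 0.771.
g_pf = 0.8582 − 0.771 = 0.09.

0.09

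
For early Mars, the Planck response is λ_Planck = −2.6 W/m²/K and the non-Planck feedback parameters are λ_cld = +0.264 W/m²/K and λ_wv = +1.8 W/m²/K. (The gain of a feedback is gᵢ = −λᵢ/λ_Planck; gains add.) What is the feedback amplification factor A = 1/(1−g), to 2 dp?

Convert to gains: g_cld = 0.264/2.6 = 0.1015; g_wv = 1.8/2.6 = 0.6923.
Total gain g = 0.7938.
A = 1/(1 − 0.7938) = 4.85.

4.85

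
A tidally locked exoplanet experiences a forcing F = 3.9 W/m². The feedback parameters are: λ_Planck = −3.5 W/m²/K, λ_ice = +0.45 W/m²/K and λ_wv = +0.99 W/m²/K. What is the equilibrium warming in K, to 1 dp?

1.9 K

Net feedback parameter λ = (−3.5) + (+0.45) + (+0.99) = -2.06 W/m²/K.
ΔT = −F/λ = −3.9/(-2.06) = 1.9 K.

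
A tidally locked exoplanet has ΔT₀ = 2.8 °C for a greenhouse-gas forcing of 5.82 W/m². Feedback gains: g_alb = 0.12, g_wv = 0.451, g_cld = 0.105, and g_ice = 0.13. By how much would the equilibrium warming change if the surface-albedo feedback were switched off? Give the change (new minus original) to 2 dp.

Original: g = 0.806, ΔT = 2.8/(1−0.806) = 14.4330 °C.
Without surface-albedo: g' = 0.686, ΔT' = 2.8/(1−0.686) = 8.9172 °C.
Change = 8.9172 − 14.4330 = -5.52 °C.

-5.52 °C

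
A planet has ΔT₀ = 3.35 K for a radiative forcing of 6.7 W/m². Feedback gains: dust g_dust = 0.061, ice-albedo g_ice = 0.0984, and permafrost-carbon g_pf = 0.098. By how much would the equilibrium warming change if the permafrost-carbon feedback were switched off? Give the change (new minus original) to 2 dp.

-0.53 K

Original: g = 0.2574, ΔT = 3.35/(1−0.2574) = 4.5112 K.
Without permafrost-carbon: g' = 0.1594, ΔT' = 3.35/(1−0.1594) = 3.9852 K.
Change = 3.9852 − 4.5112 = -0.53 K.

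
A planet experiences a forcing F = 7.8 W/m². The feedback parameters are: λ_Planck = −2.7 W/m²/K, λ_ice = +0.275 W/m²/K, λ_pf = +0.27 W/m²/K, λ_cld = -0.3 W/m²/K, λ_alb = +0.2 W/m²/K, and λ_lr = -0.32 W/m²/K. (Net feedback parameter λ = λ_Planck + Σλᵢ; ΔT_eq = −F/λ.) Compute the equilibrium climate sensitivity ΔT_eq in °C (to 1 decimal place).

Net feedback parameter λ = (−2.7) + (+0.275) + (+0.27) + (-0.3) + (+0.2) + (-0.32) = -2.575 W/m²/K.
ΔT = −F/λ = −7.8/(-2.575) = 3.0 °C.

3.0 °C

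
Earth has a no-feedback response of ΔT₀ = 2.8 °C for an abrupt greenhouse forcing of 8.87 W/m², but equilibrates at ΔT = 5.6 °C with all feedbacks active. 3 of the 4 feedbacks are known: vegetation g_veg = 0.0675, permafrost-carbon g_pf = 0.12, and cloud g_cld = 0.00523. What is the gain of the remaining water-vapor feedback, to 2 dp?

Amplification A = ΔT/ΔT₀ = 5.6/2.8 = 2.
Total gain g = 1 − 1/A = 1 − 1/2 = 0.5.
Known gains sum to 0.0675 + 0.12 + 0.00523 = 0.19273.
g_wv = 0.5 − 0.19273 = 0.31.

0.31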